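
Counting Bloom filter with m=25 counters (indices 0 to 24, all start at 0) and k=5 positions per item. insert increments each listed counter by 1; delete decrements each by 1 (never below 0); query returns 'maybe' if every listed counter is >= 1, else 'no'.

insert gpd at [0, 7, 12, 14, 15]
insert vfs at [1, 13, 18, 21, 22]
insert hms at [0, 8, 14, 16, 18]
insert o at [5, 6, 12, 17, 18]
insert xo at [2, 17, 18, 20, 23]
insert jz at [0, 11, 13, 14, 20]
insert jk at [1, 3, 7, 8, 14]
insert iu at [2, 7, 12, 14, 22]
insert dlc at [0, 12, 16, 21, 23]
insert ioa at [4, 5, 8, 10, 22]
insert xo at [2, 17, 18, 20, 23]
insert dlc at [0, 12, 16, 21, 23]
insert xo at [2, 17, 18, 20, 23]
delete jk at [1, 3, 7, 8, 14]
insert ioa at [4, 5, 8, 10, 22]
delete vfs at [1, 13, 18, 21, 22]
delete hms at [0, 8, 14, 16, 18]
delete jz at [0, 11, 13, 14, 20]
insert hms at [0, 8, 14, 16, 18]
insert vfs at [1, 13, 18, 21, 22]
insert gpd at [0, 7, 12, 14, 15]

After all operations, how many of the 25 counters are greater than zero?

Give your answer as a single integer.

Step 1: insert gpd at [0, 7, 12, 14, 15] -> counters=[1,0,0,0,0,0,0,1,0,0,0,0,1,0,1,1,0,0,0,0,0,0,0,0,0]
Step 2: insert vfs at [1, 13, 18, 21, 22] -> counters=[1,1,0,0,0,0,0,1,0,0,0,0,1,1,1,1,0,0,1,0,0,1,1,0,0]
Step 3: insert hms at [0, 8, 14, 16, 18] -> counters=[2,1,0,0,0,0,0,1,1,0,0,0,1,1,2,1,1,0,2,0,0,1,1,0,0]
Step 4: insert o at [5, 6, 12, 17, 18] -> counters=[2,1,0,0,0,1,1,1,1,0,0,0,2,1,2,1,1,1,3,0,0,1,1,0,0]
Step 5: insert xo at [2, 17, 18, 20, 23] -> counters=[2,1,1,0,0,1,1,1,1,0,0,0,2,1,2,1,1,2,4,0,1,1,1,1,0]
Step 6: insert jz at [0, 11, 13, 14, 20] -> counters=[3,1,1,0,0,1,1,1,1,0,0,1,2,2,3,1,1,2,4,0,2,1,1,1,0]
Step 7: insert jk at [1, 3, 7, 8, 14] -> counters=[3,2,1,1,0,1,1,2,2,0,0,1,2,2,4,1,1,2,4,0,2,1,1,1,0]
Step 8: insert iu at [2, 7, 12, 14, 22] -> counters=[3,2,2,1,0,1,1,3,2,0,0,1,3,2,5,1,1,2,4,0,2,1,2,1,0]
Step 9: insert dlc at [0, 12, 16, 21, 23] -> counters=[4,2,2,1,0,1,1,3,2,0,0,1,4,2,5,1,2,2,4,0,2,2,2,2,0]
Step 10: insert ioa at [4, 5, 8, 10, 22] -> counters=[4,2,2,1,1,2,1,3,3,0,1,1,4,2,5,1,2,2,4,0,2,2,3,2,0]
Step 11: insert xo at [2, 17, 18, 20, 23] -> counters=[4,2,3,1,1,2,1,3,3,0,1,1,4,2,5,1,2,3,5,0,3,2,3,3,0]
Step 12: insert dlc at [0, 12, 16, 21, 23] -> counters=[5,2,3,1,1,2,1,3,3,0,1,1,5,2,5,1,3,3,5,0,3,3,3,4,0]
Step 13: insert xo at [2, 17, 18, 20, 23] -> counters=[5,2,4,1,1,2,1,3,3,0,1,1,5,2,5,1,3,4,6,0,4,3,3,5,0]
Step 14: delete jk at [1, 3, 7, 8, 14] -> counters=[5,1,4,0,1,2,1,2,2,0,1,1,5,2,4,1,3,4,6,0,4,3,3,5,0]
Step 15: insert ioa at [4, 5, 8, 10, 22] -> counters=[5,1,4,0,2,3,1,2,3,0,2,1,5,2,4,1,3,4,6,0,4,3,4,5,0]
Step 16: delete vfs at [1, 13, 18, 21, 22] -> counters=[5,0,4,0,2,3,1,2,3,0,2,1,5,1,4,1,3,4,5,0,4,2,3,5,0]
Step 17: delete hms at [0, 8, 14, 16, 18] -> counters=[4,0,4,0,2,3,1,2,2,0,2,1,5,1,3,1,2,4,4,0,4,2,3,5,0]
Step 18: delete jz at [0, 11, 13, 14, 20] -> counters=[3,0,4,0,2,3,1,2,2,0,2,0,5,0,2,1,2,4,4,0,3,2,3,5,0]
Step 19: insert hms at [0, 8, 14, 16, 18] -> counters=[4,0,4,0,2,3,1,2,3,0,2,0,5,0,3,1,3,4,5,0,3,2,3,5,0]
Step 20: insert vfs at [1, 13, 18, 21, 22] -> counters=[4,1,4,0,2,3,1,2,3,0,2,0,5,1,3,1,3,4,6,0,3,3,4,5,0]
Step 21: insert gpd at [0, 7, 12, 14, 15] -> counters=[5,1,4,0,2,3,1,3,3,0,2,0,6,1,4,2,3,4,6,0,3,3,4,5,0]
Final counters=[5,1,4,0,2,3,1,3,3,0,2,0,6,1,4,2,3,4,6,0,3,3,4,5,0] -> 20 nonzero

Answer: 20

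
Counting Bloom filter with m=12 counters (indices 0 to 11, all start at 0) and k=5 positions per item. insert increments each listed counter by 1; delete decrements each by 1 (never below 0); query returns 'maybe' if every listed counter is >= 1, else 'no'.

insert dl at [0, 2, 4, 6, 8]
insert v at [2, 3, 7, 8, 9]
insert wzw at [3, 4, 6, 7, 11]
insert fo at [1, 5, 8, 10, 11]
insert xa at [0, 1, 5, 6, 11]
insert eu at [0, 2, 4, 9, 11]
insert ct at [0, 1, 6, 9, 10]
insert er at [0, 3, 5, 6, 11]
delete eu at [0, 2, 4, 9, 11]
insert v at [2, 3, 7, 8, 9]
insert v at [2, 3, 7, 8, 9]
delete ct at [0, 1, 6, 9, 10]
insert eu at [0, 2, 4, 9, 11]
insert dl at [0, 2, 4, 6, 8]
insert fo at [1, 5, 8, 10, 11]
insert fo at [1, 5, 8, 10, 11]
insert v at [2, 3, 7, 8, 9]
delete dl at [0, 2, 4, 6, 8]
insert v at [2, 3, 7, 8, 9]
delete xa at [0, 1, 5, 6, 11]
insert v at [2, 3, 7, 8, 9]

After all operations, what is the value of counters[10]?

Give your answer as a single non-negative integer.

Answer: 3

Derivation:
Step 1: insert dl at [0, 2, 4, 6, 8] -> counters=[1,0,1,0,1,0,1,0,1,0,0,0]
Step 2: insert v at [2, 3, 7, 8, 9] -> counters=[1,0,2,1,1,0,1,1,2,1,0,0]
Step 3: insert wzw at [3, 4, 6, 7, 11] -> counters=[1,0,2,2,2,0,2,2,2,1,0,1]
Step 4: insert fo at [1, 5, 8, 10, 11] -> counters=[1,1,2,2,2,1,2,2,3,1,1,2]
Step 5: insert xa at [0, 1, 5, 6, 11] -> counters=[2,2,2,2,2,2,3,2,3,1,1,3]
Step 6: insert eu at [0, 2, 4, 9, 11] -> counters=[3,2,3,2,3,2,3,2,3,2,1,4]
Step 7: insert ct at [0, 1, 6, 9, 10] -> counters=[4,3,3,2,3,2,4,2,3,3,2,4]
Step 8: insert er at [0, 3, 5, 6, 11] -> counters=[5,3,3,3,3,3,5,2,3,3,2,5]
Step 9: delete eu at [0, 2, 4, 9, 11] -> counters=[4,3,2,3,2,3,5,2,3,2,2,4]
Step 10: insert v at [2, 3, 7, 8, 9] -> counters=[4,3,3,4,2,3,5,3,4,3,2,4]
Step 11: insert v at [2, 3, 7, 8, 9] -> counters=[4,3,4,5,2,3,5,4,5,4,2,4]
Step 12: delete ct at [0, 1, 6, 9, 10] -> counters=[3,2,4,5,2,3,4,4,5,3,1,4]
Step 13: insert eu at [0, 2, 4, 9, 11] -> counters=[4,2,5,5,3,3,4,4,5,4,1,5]
Step 14: insert dl at [0, 2, 4, 6, 8] -> counters=[5,2,6,5,4,3,5,4,6,4,1,5]
Step 15: insert fo at [1, 5, 8, 10, 11] -> counters=[5,3,6,5,4,4,5,4,7,4,2,6]
Step 16: insert fo at [1, 5, 8, 10, 11] -> counters=[5,4,6,5,4,5,5,4,8,4,3,7]
Step 17: insert v at [2, 3, 7, 8, 9] -> counters=[5,4,7,6,4,5,5,5,9,5,3,7]
Step 18: delete dl at [0, 2, 4, 6, 8] -> counters=[4,4,6,6,3,5,4,5,8,5,3,7]
Step 19: insert v at [2, 3, 7, 8, 9] -> counters=[4,4,7,7,3,5,4,6,9,6,3,7]
Step 20: delete xa at [0, 1, 5, 6, 11] -> counters=[3,3,7,7,3,4,3,6,9,6,3,6]
Step 21: insert v at [2, 3, 7, 8, 9] -> counters=[3,3,8,8,3,4,3,7,10,7,3,6]
Final counters=[3,3,8,8,3,4,3,7,10,7,3,6] -> counters[10]=3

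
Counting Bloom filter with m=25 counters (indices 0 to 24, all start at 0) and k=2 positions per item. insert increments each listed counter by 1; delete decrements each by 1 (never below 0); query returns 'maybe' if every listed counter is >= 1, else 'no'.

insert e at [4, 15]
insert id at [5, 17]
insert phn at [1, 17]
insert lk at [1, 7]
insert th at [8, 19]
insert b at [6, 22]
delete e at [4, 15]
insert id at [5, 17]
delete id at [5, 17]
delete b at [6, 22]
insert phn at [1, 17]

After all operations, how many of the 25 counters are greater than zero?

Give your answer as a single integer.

Answer: 6

Derivation:
Step 1: insert e at [4, 15] -> counters=[0,0,0,0,1,0,0,0,0,0,0,0,0,0,0,1,0,0,0,0,0,0,0,0,0]
Step 2: insert id at [5, 17] -> counters=[0,0,0,0,1,1,0,0,0,0,0,0,0,0,0,1,0,1,0,0,0,0,0,0,0]
Step 3: insert phn at [1, 17] -> counters=[0,1,0,0,1,1,0,0,0,0,0,0,0,0,0,1,0,2,0,0,0,0,0,0,0]
Step 4: insert lk at [1, 7] -> counters=[0,2,0,0,1,1,0,1,0,0,0,0,0,0,0,1,0,2,0,0,0,0,0,0,0]
Step 5: insert th at [8, 19] -> counters=[0,2,0,0,1,1,0,1,1,0,0,0,0,0,0,1,0,2,0,1,0,0,0,0,0]
Step 6: insert b at [6, 22] -> counters=[0,2,0,0,1,1,1,1,1,0,0,0,0,0,0,1,0,2,0,1,0,0,1,0,0]
Step 7: delete e at [4, 15] -> counters=[0,2,0,0,0,1,1,1,1,0,0,0,0,0,0,0,0,2,0,1,0,0,1,0,0]
Step 8: insert id at [5, 17] -> counters=[0,2,0,0,0,2,1,1,1,0,0,0,0,0,0,0,0,3,0,1,0,0,1,0,0]
Step 9: delete id at [5, 17] -> counters=[0,2,0,0,0,1,1,1,1,0,0,0,0,0,0,0,0,2,0,1,0,0,1,0,0]
Step 10: delete b at [6, 22] -> counters=[0,2,0,0,0,1,0,1,1,0,0,0,0,0,0,0,0,2,0,1,0,0,0,0,0]
Step 11: insert phn at [1, 17] -> counters=[0,3,0,0,0,1,0,1,1,0,0,0,0,0,0,0,0,3,0,1,0,0,0,0,0]
Final counters=[0,3,0,0,0,1,0,1,1,0,0,0,0,0,0,0,0,3,0,1,0,0,0,0,0] -> 6 nonzero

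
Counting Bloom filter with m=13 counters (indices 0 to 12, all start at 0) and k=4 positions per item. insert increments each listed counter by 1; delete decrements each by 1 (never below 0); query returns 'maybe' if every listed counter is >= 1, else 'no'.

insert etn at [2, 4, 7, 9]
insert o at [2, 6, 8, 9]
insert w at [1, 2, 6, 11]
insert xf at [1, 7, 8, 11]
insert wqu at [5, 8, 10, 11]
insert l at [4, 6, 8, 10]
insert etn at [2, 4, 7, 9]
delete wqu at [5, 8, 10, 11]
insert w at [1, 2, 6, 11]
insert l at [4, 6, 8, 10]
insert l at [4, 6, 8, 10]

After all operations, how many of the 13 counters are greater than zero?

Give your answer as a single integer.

Step 1: insert etn at [2, 4, 7, 9] -> counters=[0,0,1,0,1,0,0,1,0,1,0,0,0]
Step 2: insert o at [2, 6, 8, 9] -> counters=[0,0,2,0,1,0,1,1,1,2,0,0,0]
Step 3: insert w at [1, 2, 6, 11] -> counters=[0,1,3,0,1,0,2,1,1,2,0,1,0]
Step 4: insert xf at [1, 7, 8, 11] -> counters=[0,2,3,0,1,0,2,2,2,2,0,2,0]
Step 5: insert wqu at [5, 8, 10, 11] -> counters=[0,2,3,0,1,1,2,2,3,2,1,3,0]
Step 6: insert l at [4, 6, 8, 10] -> counters=[0,2,3,0,2,1,3,2,4,2,2,3,0]
Step 7: insert etn at [2, 4, 7, 9] -> counters=[0,2,4,0,3,1,3,3,4,3,2,3,0]
Step 8: delete wqu at [5, 8, 10, 11] -> counters=[0,2,4,0,3,0,3,3,3,3,1,2,0]
Step 9: insert w at [1, 2, 6, 11] -> counters=[0,3,5,0,3,0,4,3,3,3,1,3,0]
Step 10: insert l at [4, 6, 8, 10] -> counters=[0,3,5,0,4,0,5,3,4,3,2,3,0]
Step 11: insert l at [4, 6, 8, 10] -> counters=[0,3,5,0,5,0,6,3,5,3,3,3,0]
Final counters=[0,3,5,0,5,0,6,3,5,3,3,3,0] -> 9 nonzero

Answer: 9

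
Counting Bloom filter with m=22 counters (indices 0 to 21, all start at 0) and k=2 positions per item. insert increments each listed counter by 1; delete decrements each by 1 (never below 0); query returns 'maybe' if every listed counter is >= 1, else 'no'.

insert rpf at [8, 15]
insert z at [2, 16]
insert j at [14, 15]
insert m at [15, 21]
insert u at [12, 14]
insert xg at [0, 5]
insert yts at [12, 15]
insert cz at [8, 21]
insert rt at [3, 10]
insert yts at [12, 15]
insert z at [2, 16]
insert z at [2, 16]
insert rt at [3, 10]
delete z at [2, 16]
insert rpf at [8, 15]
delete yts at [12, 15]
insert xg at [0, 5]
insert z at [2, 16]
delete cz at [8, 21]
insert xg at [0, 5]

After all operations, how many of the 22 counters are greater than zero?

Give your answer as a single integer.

Answer: 11

Derivation:
Step 1: insert rpf at [8, 15] -> counters=[0,0,0,0,0,0,0,0,1,0,0,0,0,0,0,1,0,0,0,0,0,0]
Step 2: insert z at [2, 16] -> counters=[0,0,1,0,0,0,0,0,1,0,0,0,0,0,0,1,1,0,0,0,0,0]
Step 3: insert j at [14, 15] -> counters=[0,0,1,0,0,0,0,0,1,0,0,0,0,0,1,2,1,0,0,0,0,0]
Step 4: insert m at [15, 21] -> counters=[0,0,1,0,0,0,0,0,1,0,0,0,0,0,1,3,1,0,0,0,0,1]
Step 5: insert u at [12, 14] -> counters=[0,0,1,0,0,0,0,0,1,0,0,0,1,0,2,3,1,0,0,0,0,1]
Step 6: insert xg at [0, 5] -> counters=[1,0,1,0,0,1,0,0,1,0,0,0,1,0,2,3,1,0,0,0,0,1]
Step 7: insert yts at [12, 15] -> counters=[1,0,1,0,0,1,0,0,1,0,0,0,2,0,2,4,1,0,0,0,0,1]
Step 8: insert cz at [8, 21] -> counters=[1,0,1,0,0,1,0,0,2,0,0,0,2,0,2,4,1,0,0,0,0,2]
Step 9: insert rt at [3, 10] -> counters=[1,0,1,1,0,1,0,0,2,0,1,0,2,0,2,4,1,0,0,0,0,2]
Step 10: insert yts at [12, 15] -> counters=[1,0,1,1,0,1,0,0,2,0,1,0,3,0,2,5,1,0,0,0,0,2]
Step 11: insert z at [2, 16] -> counters=[1,0,2,1,0,1,0,0,2,0,1,0,3,0,2,5,2,0,0,0,0,2]
Step 12: insert z at [2, 16] -> counters=[1,0,3,1,0,1,0,0,2,0,1,0,3,0,2,5,3,0,0,0,0,2]
Step 13: insert rt at [3, 10] -> counters=[1,0,3,2,0,1,0,0,2,0,2,0,3,0,2,5,3,0,0,0,0,2]
Step 14: delete z at [2, 16] -> counters=[1,0,2,2,0,1,0,0,2,0,2,0,3,0,2,5,2,0,0,0,0,2]
Step 15: insert rpf at [8, 15] -> counters=[1,0,2,2,0,1,0,0,3,0,2,0,3,0,2,6,2,0,0,0,0,2]
Step 16: delete yts at [12, 15] -> counters=[1,0,2,2,0,1,0,0,3,0,2,0,2,0,2,5,2,0,0,0,0,2]
Step 17: insert xg at [0, 5] -> counters=[2,0,2,2,0,2,0,0,3,0,2,0,2,0,2,5,2,0,0,0,0,2]
Step 18: insert z at [2, 16] -> counters=[2,0,3,2,0,2,0,0,3,0,2,0,2,0,2,5,3,0,0,0,0,2]
Step 19: delete cz at [8, 21] -> counters=[2,0,3,2,0,2,0,0,2,0,2,0,2,0,2,5,3,0,0,0,0,1]
Step 20: insert xg at [0, 5] -> counters=[3,0,3,2,0,3,0,0,2,0,2,0,2,0,2,5,3,0,0,0,0,1]
Final counters=[3,0,3,2,0,3,0,0,2,0,2,0,2,0,2,5,3,0,0,0,0,1] -> 11 nonzero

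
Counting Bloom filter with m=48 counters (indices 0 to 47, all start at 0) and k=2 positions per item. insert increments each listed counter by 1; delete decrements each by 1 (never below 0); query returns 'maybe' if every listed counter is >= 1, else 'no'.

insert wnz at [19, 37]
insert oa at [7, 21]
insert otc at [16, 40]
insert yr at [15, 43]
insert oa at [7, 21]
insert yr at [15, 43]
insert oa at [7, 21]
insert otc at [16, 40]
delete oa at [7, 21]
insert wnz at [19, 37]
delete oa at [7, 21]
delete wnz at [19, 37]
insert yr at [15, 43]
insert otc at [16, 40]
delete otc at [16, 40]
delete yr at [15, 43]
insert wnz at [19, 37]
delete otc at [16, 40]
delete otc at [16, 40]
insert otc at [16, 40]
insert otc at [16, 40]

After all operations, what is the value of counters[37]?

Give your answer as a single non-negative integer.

Answer: 2

Derivation:
Step 1: insert wnz at [19, 37] -> counters=[0,0,0,0,0,0,0,0,0,0,0,0,0,0,0,0,0,0,0,1,0,0,0,0,0,0,0,0,0,0,0,0,0,0,0,0,0,1,0,0,0,0,0,0,0,0,0,0]
Step 2: insert oa at [7, 21] -> counters=[0,0,0,0,0,0,0,1,0,0,0,0,0,0,0,0,0,0,0,1,0,1,0,0,0,0,0,0,0,0,0,0,0,0,0,0,0,1,0,0,0,0,0,0,0,0,0,0]
Step 3: insert otc at [16, 40] -> counters=[0,0,0,0,0,0,0,1,0,0,0,0,0,0,0,0,1,0,0,1,0,1,0,0,0,0,0,0,0,0,0,0,0,0,0,0,0,1,0,0,1,0,0,0,0,0,0,0]
Step 4: insert yr at [15, 43] -> counters=[0,0,0,0,0,0,0,1,0,0,0,0,0,0,0,1,1,0,0,1,0,1,0,0,0,0,0,0,0,0,0,0,0,0,0,0,0,1,0,0,1,0,0,1,0,0,0,0]
Step 5: insert oa at [7, 21] -> counters=[0,0,0,0,0,0,0,2,0,0,0,0,0,0,0,1,1,0,0,1,0,2,0,0,0,0,0,0,0,0,0,0,0,0,0,0,0,1,0,0,1,0,0,1,0,0,0,0]
Step 6: insert yr at [15, 43] -> counters=[0,0,0,0,0,0,0,2,0,0,0,0,0,0,0,2,1,0,0,1,0,2,0,0,0,0,0,0,0,0,0,0,0,0,0,0,0,1,0,0,1,0,0,2,0,0,0,0]
Step 7: insert oa at [7, 21] -> counters=[0,0,0,0,0,0,0,3,0,0,0,0,0,0,0,2,1,0,0,1,0,3,0,0,0,0,0,0,0,0,0,0,0,0,0,0,0,1,0,0,1,0,0,2,0,0,0,0]
Step 8: insert otc at [16, 40] -> counters=[0,0,0,0,0,0,0,3,0,0,0,0,0,0,0,2,2,0,0,1,0,3,0,0,0,0,0,0,0,0,0,0,0,0,0,0,0,1,0,0,2,0,0,2,0,0,0,0]
Step 9: delete oa at [7, 21] -> counters=[0,0,0,0,0,0,0,2,0,0,0,0,0,0,0,2,2,0,0,1,0,2,0,0,0,0,0,0,0,0,0,0,0,0,0,0,0,1,0,0,2,0,0,2,0,0,0,0]
Step 10: insert wnz at [19, 37] -> counters=[0,0,0,0,0,0,0,2,0,0,0,0,0,0,0,2,2,0,0,2,0,2,0,0,0,0,0,0,0,0,0,0,0,0,0,0,0,2,0,0,2,0,0,2,0,0,0,0]
Step 11: delete oa at [7, 21] -> counters=[0,0,0,0,0,0,0,1,0,0,0,0,0,0,0,2,2,0,0,2,0,1,0,0,0,0,0,0,0,0,0,0,0,0,0,0,0,2,0,0,2,0,0,2,0,0,0,0]
Step 12: delete wnz at [19, 37] -> counters=[0,0,0,0,0,0,0,1,0,0,0,0,0,0,0,2,2,0,0,1,0,1,0,0,0,0,0,0,0,0,0,0,0,0,0,0,0,1,0,0,2,0,0,2,0,0,0,0]
Step 13: insert yr at [15, 43] -> counters=[0,0,0,0,0,0,0,1,0,0,0,0,0,0,0,3,2,0,0,1,0,1,0,0,0,0,0,0,0,0,0,0,0,0,0,0,0,1,0,0,2,0,0,3,0,0,0,0]
Step 14: insert otc at [16, 40] -> counters=[0,0,0,0,0,0,0,1,0,0,0,0,0,0,0,3,3,0,0,1,0,1,0,0,0,0,0,0,0,0,0,0,0,0,0,0,0,1,0,0,3,0,0,3,0,0,0,0]
Step 15: delete otc at [16, 40] -> counters=[0,0,0,0,0,0,0,1,0,0,0,0,0,0,0,3,2,0,0,1,0,1,0,0,0,0,0,0,0,0,0,0,0,0,0,0,0,1,0,0,2,0,0,3,0,0,0,0]
Step 16: delete yr at [15, 43] -> counters=[0,0,0,0,0,0,0,1,0,0,0,0,0,0,0,2,2,0,0,1,0,1,0,0,0,0,0,0,0,0,0,0,0,0,0,0,0,1,0,0,2,0,0,2,0,0,0,0]
Step 17: insert wnz at [19, 37] -> counters=[0,0,0,0,0,0,0,1,0,0,0,0,0,0,0,2,2,0,0,2,0,1,0,0,0,0,0,0,0,0,0,0,0,0,0,0,0,2,0,0,2,0,0,2,0,0,0,0]
Step 18: delete otc at [16, 40] -> counters=[0,0,0,0,0,0,0,1,0,0,0,0,0,0,0,2,1,0,0,2,0,1,0,0,0,0,0,0,0,0,0,0,0,0,0,0,0,2,0,0,1,0,0,2,0,0,0,0]
Step 19: delete otc at [16, 40] -> counters=[0,0,0,0,0,0,0,1,0,0,0,0,0,0,0,2,0,0,0,2,0,1,0,0,0,0,0,0,0,0,0,0,0,0,0,0,0,2,0,0,0,0,0,2,0,0,0,0]
Step 20: insert otc at [16, 40] -> counters=[0,0,0,0,0,0,0,1,0,0,0,0,0,0,0,2,1,0,0,2,0,1,0,0,0,0,0,0,0,0,0,0,0,0,0,0,0,2,0,0,1,0,0,2,0,0,0,0]
Step 21: insert otc at [16, 40] -> counters=[0,0,0,0,0,0,0,1,0,0,0,0,0,0,0,2,2,0,0,2,0,1,0,0,0,0,0,0,0,0,0,0,0,0,0,0,0,2,0,0,2,0,0,2,0,0,0,0]
Final counters=[0,0,0,0,0,0,0,1,0,0,0,0,0,0,0,2,2,0,0,2,0,1,0,0,0,0,0,0,0,0,0,0,0,0,0,0,0,2,0,0,2,0,0,2,0,0,0,0] -> counters[37]=2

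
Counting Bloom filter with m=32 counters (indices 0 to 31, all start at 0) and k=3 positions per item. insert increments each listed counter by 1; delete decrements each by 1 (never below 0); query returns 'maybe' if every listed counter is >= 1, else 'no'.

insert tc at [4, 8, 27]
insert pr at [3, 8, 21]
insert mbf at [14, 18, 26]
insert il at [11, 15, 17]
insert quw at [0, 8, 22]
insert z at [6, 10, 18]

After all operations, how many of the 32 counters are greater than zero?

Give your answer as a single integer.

Step 1: insert tc at [4, 8, 27] -> counters=[0,0,0,0,1,0,0,0,1,0,0,0,0,0,0,0,0,0,0,0,0,0,0,0,0,0,0,1,0,0,0,0]
Step 2: insert pr at [3, 8, 21] -> counters=[0,0,0,1,1,0,0,0,2,0,0,0,0,0,0,0,0,0,0,0,0,1,0,0,0,0,0,1,0,0,0,0]
Step 3: insert mbf at [14, 18, 26] -> counters=[0,0,0,1,1,0,0,0,2,0,0,0,0,0,1,0,0,0,1,0,0,1,0,0,0,0,1,1,0,0,0,0]
Step 4: insert il at [11, 15, 17] -> counters=[0,0,0,1,1,0,0,0,2,0,0,1,0,0,1,1,0,1,1,0,0,1,0,0,0,0,1,1,0,0,0,0]
Step 5: insert quw at [0, 8, 22] -> counters=[1,0,0,1,1,0,0,0,3,0,0,1,0,0,1,1,0,1,1,0,0,1,1,0,0,0,1,1,0,0,0,0]
Step 6: insert z at [6, 10, 18] -> counters=[1,0,0,1,1,0,1,0,3,0,1,1,0,0,1,1,0,1,2,0,0,1,1,0,0,0,1,1,0,0,0,0]
Final counters=[1,0,0,1,1,0,1,0,3,0,1,1,0,0,1,1,0,1,2,0,0,1,1,0,0,0,1,1,0,0,0,0] -> 15 nonzero

Answer: 15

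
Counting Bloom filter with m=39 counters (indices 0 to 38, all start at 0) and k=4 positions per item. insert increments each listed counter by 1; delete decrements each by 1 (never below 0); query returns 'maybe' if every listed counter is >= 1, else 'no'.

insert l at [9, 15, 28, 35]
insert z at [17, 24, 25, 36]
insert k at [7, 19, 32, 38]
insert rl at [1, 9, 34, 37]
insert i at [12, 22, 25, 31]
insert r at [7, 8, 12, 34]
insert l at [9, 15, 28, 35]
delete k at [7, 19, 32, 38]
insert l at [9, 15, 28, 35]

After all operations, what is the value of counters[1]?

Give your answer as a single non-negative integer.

Step 1: insert l at [9, 15, 28, 35] -> counters=[0,0,0,0,0,0,0,0,0,1,0,0,0,0,0,1,0,0,0,0,0,0,0,0,0,0,0,0,1,0,0,0,0,0,0,1,0,0,0]
Step 2: insert z at [17, 24, 25, 36] -> counters=[0,0,0,0,0,0,0,0,0,1,0,0,0,0,0,1,0,1,0,0,0,0,0,0,1,1,0,0,1,0,0,0,0,0,0,1,1,0,0]
Step 3: insert k at [7, 19, 32, 38] -> counters=[0,0,0,0,0,0,0,1,0,1,0,0,0,0,0,1,0,1,0,1,0,0,0,0,1,1,0,0,1,0,0,0,1,0,0,1,1,0,1]
Step 4: insert rl at [1, 9, 34, 37] -> counters=[0,1,0,0,0,0,0,1,0,2,0,0,0,0,0,1,0,1,0,1,0,0,0,0,1,1,0,0,1,0,0,0,1,0,1,1,1,1,1]
Step 5: insert i at [12, 22, 25, 31] -> counters=[0,1,0,0,0,0,0,1,0,2,0,0,1,0,0,1,0,1,0,1,0,0,1,0,1,2,0,0,1,0,0,1,1,0,1,1,1,1,1]
Step 6: insert r at [7, 8, 12, 34] -> counters=[0,1,0,0,0,0,0,2,1,2,0,0,2,0,0,1,0,1,0,1,0,0,1,0,1,2,0,0,1,0,0,1,1,0,2,1,1,1,1]
Step 7: insert l at [9, 15, 28, 35] -> counters=[0,1,0,0,0,0,0,2,1,3,0,0,2,0,0,2,0,1,0,1,0,0,1,0,1,2,0,0,2,0,0,1,1,0,2,2,1,1,1]
Step 8: delete k at [7, 19, 32, 38] -> counters=[0,1,0,0,0,0,0,1,1,3,0,0,2,0,0,2,0,1,0,0,0,0,1,0,1,2,0,0,2,0,0,1,0,0,2,2,1,1,0]
Step 9: insert l at [9, 15, 28, 35] -> counters=[0,1,0,0,0,0,0,1,1,4,0,0,2,0,0,3,0,1,0,0,0,0,1,0,1,2,0,0,3,0,0,1,0,0,2,3,1,1,0]
Final counters=[0,1,0,0,0,0,0,1,1,4,0,0,2,0,0,3,0,1,0,0,0,0,1,0,1,2,0,0,3,0,0,1,0,0,2,3,1,1,0] -> counters[1]=1

Answer: 1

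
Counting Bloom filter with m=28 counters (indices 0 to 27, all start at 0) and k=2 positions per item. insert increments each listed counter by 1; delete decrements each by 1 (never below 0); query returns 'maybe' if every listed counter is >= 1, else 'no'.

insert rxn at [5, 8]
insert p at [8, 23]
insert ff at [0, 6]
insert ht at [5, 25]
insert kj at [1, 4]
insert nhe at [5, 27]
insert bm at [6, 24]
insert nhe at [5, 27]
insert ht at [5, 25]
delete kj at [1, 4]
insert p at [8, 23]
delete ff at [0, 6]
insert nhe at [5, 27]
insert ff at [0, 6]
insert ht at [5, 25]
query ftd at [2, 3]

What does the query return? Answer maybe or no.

Step 1: insert rxn at [5, 8] -> counters=[0,0,0,0,0,1,0,0,1,0,0,0,0,0,0,0,0,0,0,0,0,0,0,0,0,0,0,0]
Step 2: insert p at [8, 23] -> counters=[0,0,0,0,0,1,0,0,2,0,0,0,0,0,0,0,0,0,0,0,0,0,0,1,0,0,0,0]
Step 3: insert ff at [0, 6] -> counters=[1,0,0,0,0,1,1,0,2,0,0,0,0,0,0,0,0,0,0,0,0,0,0,1,0,0,0,0]
Step 4: insert ht at [5, 25] -> counters=[1,0,0,0,0,2,1,0,2,0,0,0,0,0,0,0,0,0,0,0,0,0,0,1,0,1,0,0]
Step 5: insert kj at [1, 4] -> counters=[1,1,0,0,1,2,1,0,2,0,0,0,0,0,0,0,0,0,0,0,0,0,0,1,0,1,0,0]
Step 6: insert nhe at [5, 27] -> counters=[1,1,0,0,1,3,1,0,2,0,0,0,0,0,0,0,0,0,0,0,0,0,0,1,0,1,0,1]
Step 7: insert bm at [6, 24] -> counters=[1,1,0,0,1,3,2,0,2,0,0,0,0,0,0,0,0,0,0,0,0,0,0,1,1,1,0,1]
Step 8: insert nhe at [5, 27] -> counters=[1,1,0,0,1,4,2,0,2,0,0,0,0,0,0,0,0,0,0,0,0,0,0,1,1,1,0,2]
Step 9: insert ht at [5, 25] -> counters=[1,1,0,0,1,5,2,0,2,0,0,0,0,0,0,0,0,0,0,0,0,0,0,1,1,2,0,2]
Step 10: delete kj at [1, 4] -> counters=[1,0,0,0,0,5,2,0,2,0,0,0,0,0,0,0,0,0,0,0,0,0,0,1,1,2,0,2]
Step 11: insert p at [8, 23] -> counters=[1,0,0,0,0,5,2,0,3,0,0,0,0,0,0,0,0,0,0,0,0,0,0,2,1,2,0,2]
Step 12: delete ff at [0, 6] -> counters=[0,0,0,0,0,5,1,0,3,0,0,0,0,0,0,0,0,0,0,0,0,0,0,2,1,2,0,2]
Step 13: insert nhe at [5, 27] -> counters=[0,0,0,0,0,6,1,0,3,0,0,0,0,0,0,0,0,0,0,0,0,0,0,2,1,2,0,3]
Step 14: insert ff at [0, 6] -> counters=[1,0,0,0,0,6,2,0,3,0,0,0,0,0,0,0,0,0,0,0,0,0,0,2,1,2,0,3]
Step 15: insert ht at [5, 25] -> counters=[1,0,0,0,0,7,2,0,3,0,0,0,0,0,0,0,0,0,0,0,0,0,0,2,1,3,0,3]
Query ftd: check counters[2]=0 counters[3]=0 -> no

Answer: no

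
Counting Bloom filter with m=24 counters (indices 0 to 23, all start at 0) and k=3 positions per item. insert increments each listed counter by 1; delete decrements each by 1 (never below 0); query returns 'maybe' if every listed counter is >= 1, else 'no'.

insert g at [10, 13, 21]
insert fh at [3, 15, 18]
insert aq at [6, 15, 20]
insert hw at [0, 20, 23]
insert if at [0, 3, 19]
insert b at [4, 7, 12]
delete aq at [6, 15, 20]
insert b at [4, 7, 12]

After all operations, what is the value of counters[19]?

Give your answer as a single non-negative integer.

Step 1: insert g at [10, 13, 21] -> counters=[0,0,0,0,0,0,0,0,0,0,1,0,0,1,0,0,0,0,0,0,0,1,0,0]
Step 2: insert fh at [3, 15, 18] -> counters=[0,0,0,1,0,0,0,0,0,0,1,0,0,1,0,1,0,0,1,0,0,1,0,0]
Step 3: insert aq at [6, 15, 20] -> counters=[0,0,0,1,0,0,1,0,0,0,1,0,0,1,0,2,0,0,1,0,1,1,0,0]
Step 4: insert hw at [0, 20, 23] -> counters=[1,0,0,1,0,0,1,0,0,0,1,0,0,1,0,2,0,0,1,0,2,1,0,1]
Step 5: insert if at [0, 3, 19] -> counters=[2,0,0,2,0,0,1,0,0,0,1,0,0,1,0,2,0,0,1,1,2,1,0,1]
Step 6: insert b at [4, 7, 12] -> counters=[2,0,0,2,1,0,1,1,0,0,1,0,1,1,0,2,0,0,1,1,2,1,0,1]
Step 7: delete aq at [6, 15, 20] -> counters=[2,0,0,2,1,0,0,1,0,0,1,0,1,1,0,1,0,0,1,1,1,1,0,1]
Step 8: insert b at [4, 7, 12] -> counters=[2,0,0,2,2,0,0,2,0,0,1,0,2,1,0,1,0,0,1,1,1,1,0,1]
Final counters=[2,0,0,2,2,0,0,2,0,0,1,0,2,1,0,1,0,0,1,1,1,1,0,1] -> counters[19]=1

Answer: 1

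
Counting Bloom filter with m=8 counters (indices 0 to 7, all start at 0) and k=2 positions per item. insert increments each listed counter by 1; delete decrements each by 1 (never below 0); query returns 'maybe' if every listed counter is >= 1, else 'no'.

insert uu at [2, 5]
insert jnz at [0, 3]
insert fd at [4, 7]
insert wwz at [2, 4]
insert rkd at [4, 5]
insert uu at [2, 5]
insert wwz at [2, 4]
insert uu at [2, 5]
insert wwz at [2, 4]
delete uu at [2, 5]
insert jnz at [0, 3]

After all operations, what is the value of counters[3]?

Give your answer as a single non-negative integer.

Step 1: insert uu at [2, 5] -> counters=[0,0,1,0,0,1,0,0]
Step 2: insert jnz at [0, 3] -> counters=[1,0,1,1,0,1,0,0]
Step 3: insert fd at [4, 7] -> counters=[1,0,1,1,1,1,0,1]
Step 4: insert wwz at [2, 4] -> counters=[1,0,2,1,2,1,0,1]
Step 5: insert rkd at [4, 5] -> counters=[1,0,2,1,3,2,0,1]
Step 6: insert uu at [2, 5] -> counters=[1,0,3,1,3,3,0,1]
Step 7: insert wwz at [2, 4] -> counters=[1,0,4,1,4,3,0,1]
Step 8: insert uu at [2, 5] -> counters=[1,0,5,1,4,4,0,1]
Step 9: insert wwz at [2, 4] -> counters=[1,0,6,1,5,4,0,1]
Step 10: delete uu at [2, 5] -> counters=[1,0,5,1,5,3,0,1]
Step 11: insert jnz at [0, 3] -> counters=[2,0,5,2,5,3,0,1]
Final counters=[2,0,5,2,5,3,0,1] -> counters[3]=2

Answer: 2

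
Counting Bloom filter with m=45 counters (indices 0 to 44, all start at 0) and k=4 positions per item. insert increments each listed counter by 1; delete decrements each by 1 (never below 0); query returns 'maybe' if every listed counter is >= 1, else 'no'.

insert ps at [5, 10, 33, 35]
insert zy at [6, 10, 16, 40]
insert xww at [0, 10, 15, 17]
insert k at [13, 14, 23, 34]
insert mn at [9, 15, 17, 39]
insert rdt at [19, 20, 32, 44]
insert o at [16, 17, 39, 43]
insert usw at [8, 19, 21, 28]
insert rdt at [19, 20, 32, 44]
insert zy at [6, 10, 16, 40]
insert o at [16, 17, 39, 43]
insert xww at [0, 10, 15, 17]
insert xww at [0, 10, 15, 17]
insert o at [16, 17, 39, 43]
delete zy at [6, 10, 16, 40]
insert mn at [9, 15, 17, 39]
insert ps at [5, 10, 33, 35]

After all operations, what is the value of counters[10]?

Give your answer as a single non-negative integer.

Step 1: insert ps at [5, 10, 33, 35] -> counters=[0,0,0,0,0,1,0,0,0,0,1,0,0,0,0,0,0,0,0,0,0,0,0,0,0,0,0,0,0,0,0,0,0,1,0,1,0,0,0,0,0,0,0,0,0]
Step 2: insert zy at [6, 10, 16, 40] -> counters=[0,0,0,0,0,1,1,0,0,0,2,0,0,0,0,0,1,0,0,0,0,0,0,0,0,0,0,0,0,0,0,0,0,1,0,1,0,0,0,0,1,0,0,0,0]
Step 3: insert xww at [0, 10, 15, 17] -> counters=[1,0,0,0,0,1,1,0,0,0,3,0,0,0,0,1,1,1,0,0,0,0,0,0,0,0,0,0,0,0,0,0,0,1,0,1,0,0,0,0,1,0,0,0,0]
Step 4: insert k at [13, 14, 23, 34] -> counters=[1,0,0,0,0,1,1,0,0,0,3,0,0,1,1,1,1,1,0,0,0,0,0,1,0,0,0,0,0,0,0,0,0,1,1,1,0,0,0,0,1,0,0,0,0]
Step 5: insert mn at [9, 15, 17, 39] -> counters=[1,0,0,0,0,1,1,0,0,1,3,0,0,1,1,2,1,2,0,0,0,0,0,1,0,0,0,0,0,0,0,0,0,1,1,1,0,0,0,1,1,0,0,0,0]
Step 6: insert rdt at [19, 20, 32, 44] -> counters=[1,0,0,0,0,1,1,0,0,1,3,0,0,1,1,2,1,2,0,1,1,0,0,1,0,0,0,0,0,0,0,0,1,1,1,1,0,0,0,1,1,0,0,0,1]
Step 7: insert o at [16, 17, 39, 43] -> counters=[1,0,0,0,0,1,1,0,0,1,3,0,0,1,1,2,2,3,0,1,1,0,0,1,0,0,0,0,0,0,0,0,1,1,1,1,0,0,0,2,1,0,0,1,1]
Step 8: insert usw at [8, 19, 21, 28] -> counters=[1,0,0,0,0,1,1,0,1,1,3,0,0,1,1,2,2,3,0,2,1,1,0,1,0,0,0,0,1,0,0,0,1,1,1,1,0,0,0,2,1,0,0,1,1]
Step 9: insert rdt at [19, 20, 32, 44] -> counters=[1,0,0,0,0,1,1,0,1,1,3,0,0,1,1,2,2,3,0,3,2,1,0,1,0,0,0,0,1,0,0,0,2,1,1,1,0,0,0,2,1,0,0,1,2]
Step 10: insert zy at [6, 10, 16, 40] -> counters=[1,0,0,0,0,1,2,0,1,1,4,0,0,1,1,2,3,3,0,3,2,1,0,1,0,0,0,0,1,0,0,0,2,1,1,1,0,0,0,2,2,0,0,1,2]
Step 11: insert o at [16, 17, 39, 43] -> counters=[1,0,0,0,0,1,2,0,1,1,4,0,0,1,1,2,4,4,0,3,2,1,0,1,0,0,0,0,1,0,0,0,2,1,1,1,0,0,0,3,2,0,0,2,2]
Step 12: insert xww at [0, 10, 15, 17] -> counters=[2,0,0,0,0,1,2,0,1,1,5,0,0,1,1,3,4,5,0,3,2,1,0,1,0,0,0,0,1,0,0,0,2,1,1,1,0,0,0,3,2,0,0,2,2]
Step 13: insert xww at [0, 10, 15, 17] -> counters=[3,0,0,0,0,1,2,0,1,1,6,0,0,1,1,4,4,6,0,3,2,1,0,1,0,0,0,0,1,0,0,0,2,1,1,1,0,0,0,3,2,0,0,2,2]
Step 14: insert o at [16, 17, 39, 43] -> counters=[3,0,0,0,0,1,2,0,1,1,6,0,0,1,1,4,5,7,0,3,2,1,0,1,0,0,0,0,1,0,0,0,2,1,1,1,0,0,0,4,2,0,0,3,2]
Step 15: delete zy at [6, 10, 16, 40] -> counters=[3,0,0,0,0,1,1,0,1,1,5,0,0,1,1,4,4,7,0,3,2,1,0,1,0,0,0,0,1,0,0,0,2,1,1,1,0,0,0,4,1,0,0,3,2]
Step 16: insert mn at [9, 15, 17, 39] -> counters=[3,0,0,0,0,1,1,0,1,2,5,0,0,1,1,5,4,8,0,3,2,1,0,1,0,0,0,0,1,0,0,0,2,1,1,1,0,0,0,5,1,0,0,3,2]
Step 17: insert ps at [5, 10, 33, 35] -> counters=[3,0,0,0,0,2,1,0,1,2,6,0,0,1,1,5,4,8,0,3,2,1,0,1,0,0,0,0,1,0,0,0,2,2,1,2,0,0,0,5,1,0,0,3,2]
Final counters=[3,0,0,0,0,2,1,0,1,2,6,0,0,1,1,5,4,8,0,3,2,1,0,1,0,0,0,0,1,0,0,0,2,2,1,2,0,0,0,5,1,0,0,3,2] -> counters[10]=6

Answer: 6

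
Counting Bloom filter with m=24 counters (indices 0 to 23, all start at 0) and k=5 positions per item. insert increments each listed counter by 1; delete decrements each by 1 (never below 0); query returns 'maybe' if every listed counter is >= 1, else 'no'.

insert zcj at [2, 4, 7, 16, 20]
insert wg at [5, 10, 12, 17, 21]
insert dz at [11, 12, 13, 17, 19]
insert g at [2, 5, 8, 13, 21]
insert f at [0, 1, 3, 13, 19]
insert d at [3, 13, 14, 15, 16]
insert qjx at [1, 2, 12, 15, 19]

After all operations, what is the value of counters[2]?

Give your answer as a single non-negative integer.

Step 1: insert zcj at [2, 4, 7, 16, 20] -> counters=[0,0,1,0,1,0,0,1,0,0,0,0,0,0,0,0,1,0,0,0,1,0,0,0]
Step 2: insert wg at [5, 10, 12, 17, 21] -> counters=[0,0,1,0,1,1,0,1,0,0,1,0,1,0,0,0,1,1,0,0,1,1,0,0]
Step 3: insert dz at [11, 12, 13, 17, 19] -> counters=[0,0,1,0,1,1,0,1,0,0,1,1,2,1,0,0,1,2,0,1,1,1,0,0]
Step 4: insert g at [2, 5, 8, 13, 21] -> counters=[0,0,2,0,1,2,0,1,1,0,1,1,2,2,0,0,1,2,0,1,1,2,0,0]
Step 5: insert f at [0, 1, 3, 13, 19] -> counters=[1,1,2,1,1,2,0,1,1,0,1,1,2,3,0,0,1,2,0,2,1,2,0,0]
Step 6: insert d at [3, 13, 14, 15, 16] -> counters=[1,1,2,2,1,2,0,1,1,0,1,1,2,4,1,1,2,2,0,2,1,2,0,0]
Step 7: insert qjx at [1, 2, 12, 15, 19] -> counters=[1,2,3,2,1,2,0,1,1,0,1,1,3,4,1,2,2,2,0,3,1,2,0,0]
Final counters=[1,2,3,2,1,2,0,1,1,0,1,1,3,4,1,2,2,2,0,3,1,2,0,0] -> counters[2]=3

Answer: 3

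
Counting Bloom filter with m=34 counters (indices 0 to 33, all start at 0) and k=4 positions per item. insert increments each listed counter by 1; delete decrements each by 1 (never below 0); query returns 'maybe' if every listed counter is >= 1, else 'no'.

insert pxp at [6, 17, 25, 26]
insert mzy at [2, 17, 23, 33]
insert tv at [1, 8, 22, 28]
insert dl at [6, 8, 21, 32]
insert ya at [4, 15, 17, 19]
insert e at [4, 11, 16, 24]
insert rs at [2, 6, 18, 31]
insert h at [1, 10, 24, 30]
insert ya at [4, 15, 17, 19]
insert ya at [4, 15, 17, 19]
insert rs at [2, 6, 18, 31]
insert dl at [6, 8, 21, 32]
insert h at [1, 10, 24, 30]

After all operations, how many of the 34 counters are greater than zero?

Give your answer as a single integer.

Step 1: insert pxp at [6, 17, 25, 26] -> counters=[0,0,0,0,0,0,1,0,0,0,0,0,0,0,0,0,0,1,0,0,0,0,0,0,0,1,1,0,0,0,0,0,0,0]
Step 2: insert mzy at [2, 17, 23, 33] -> counters=[0,0,1,0,0,0,1,0,0,0,0,0,0,0,0,0,0,2,0,0,0,0,0,1,0,1,1,0,0,0,0,0,0,1]
Step 3: insert tv at [1, 8, 22, 28] -> counters=[0,1,1,0,0,0,1,0,1,0,0,0,0,0,0,0,0,2,0,0,0,0,1,1,0,1,1,0,1,0,0,0,0,1]
Step 4: insert dl at [6, 8, 21, 32] -> counters=[0,1,1,0,0,0,2,0,2,0,0,0,0,0,0,0,0,2,0,0,0,1,1,1,0,1,1,0,1,0,0,0,1,1]
Step 5: insert ya at [4, 15, 17, 19] -> counters=[0,1,1,0,1,0,2,0,2,0,0,0,0,0,0,1,0,3,0,1,0,1,1,1,0,1,1,0,1,0,0,0,1,1]
Step 6: insert e at [4, 11, 16, 24] -> counters=[0,1,1,0,2,0,2,0,2,0,0,1,0,0,0,1,1,3,0,1,0,1,1,1,1,1,1,0,1,0,0,0,1,1]
Step 7: insert rs at [2, 6, 18, 31] -> counters=[0,1,2,0,2,0,3,0,2,0,0,1,0,0,0,1,1,3,1,1,0,1,1,1,1,1,1,0,1,0,0,1,1,1]
Step 8: insert h at [1, 10, 24, 30] -> counters=[0,2,2,0,2,0,3,0,2,0,1,1,0,0,0,1,1,3,1,1,0,1,1,1,2,1,1,0,1,0,1,1,1,1]
Step 9: insert ya at [4, 15, 17, 19] -> counters=[0,2,2,0,3,0,3,0,2,0,1,1,0,0,0,2,1,4,1,2,0,1,1,1,2,1,1,0,1,0,1,1,1,1]
Step 10: insert ya at [4, 15, 17, 19] -> counters=[0,2,2,0,4,0,3,0,2,0,1,1,0,0,0,3,1,5,1,3,0,1,1,1,2,1,1,0,1,0,1,1,1,1]
Step 11: insert rs at [2, 6, 18, 31] -> counters=[0,2,3,0,4,0,4,0,2,0,1,1,0,0,0,3,1,5,2,3,0,1,1,1,2,1,1,0,1,0,1,2,1,1]
Step 12: insert dl at [6, 8, 21, 32] -> counters=[0,2,3,0,4,0,5,0,3,0,1,1,0,0,0,3,1,5,2,3,0,2,1,1,2,1,1,0,1,0,1,2,2,1]
Step 13: insert h at [1, 10, 24, 30] -> counters=[0,3,3,0,4,0,5,0,3,0,2,1,0,0,0,3,1,5,2,3,0,2,1,1,3,1,1,0,1,0,2,2,2,1]
Final counters=[0,3,3,0,4,0,5,0,3,0,2,1,0,0,0,3,1,5,2,3,0,2,1,1,3,1,1,0,1,0,2,2,2,1] -> 23 nonzero

Answer: 23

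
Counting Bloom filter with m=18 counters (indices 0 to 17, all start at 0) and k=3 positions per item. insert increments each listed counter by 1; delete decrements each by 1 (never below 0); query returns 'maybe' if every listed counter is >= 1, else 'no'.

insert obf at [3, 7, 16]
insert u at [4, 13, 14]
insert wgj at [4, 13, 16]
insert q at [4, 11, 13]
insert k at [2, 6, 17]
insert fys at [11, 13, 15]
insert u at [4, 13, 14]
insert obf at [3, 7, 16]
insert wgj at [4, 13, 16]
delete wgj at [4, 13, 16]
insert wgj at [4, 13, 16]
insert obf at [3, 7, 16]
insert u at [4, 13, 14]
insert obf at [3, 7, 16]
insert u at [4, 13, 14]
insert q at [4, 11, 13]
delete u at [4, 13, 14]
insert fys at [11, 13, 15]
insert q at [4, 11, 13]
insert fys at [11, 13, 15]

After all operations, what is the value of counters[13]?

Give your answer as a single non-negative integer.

Step 1: insert obf at [3, 7, 16] -> counters=[0,0,0,1,0,0,0,1,0,0,0,0,0,0,0,0,1,0]
Step 2: insert u at [4, 13, 14] -> counters=[0,0,0,1,1,0,0,1,0,0,0,0,0,1,1,0,1,0]
Step 3: insert wgj at [4, 13, 16] -> counters=[0,0,0,1,2,0,0,1,0,0,0,0,0,2,1,0,2,0]
Step 4: insert q at [4, 11, 13] -> counters=[0,0,0,1,3,0,0,1,0,0,0,1,0,3,1,0,2,0]
Step 5: insert k at [2, 6, 17] -> counters=[0,0,1,1,3,0,1,1,0,0,0,1,0,3,1,0,2,1]
Step 6: insert fys at [11, 13, 15] -> counters=[0,0,1,1,3,0,1,1,0,0,0,2,0,4,1,1,2,1]
Step 7: insert u at [4, 13, 14] -> counters=[0,0,1,1,4,0,1,1,0,0,0,2,0,5,2,1,2,1]
Step 8: insert obf at [3, 7, 16] -> counters=[0,0,1,2,4,0,1,2,0,0,0,2,0,5,2,1,3,1]
Step 9: insert wgj at [4, 13, 16] -> counters=[0,0,1,2,5,0,1,2,0,0,0,2,0,6,2,1,4,1]
Step 10: delete wgj at [4, 13, 16] -> counters=[0,0,1,2,4,0,1,2,0,0,0,2,0,5,2,1,3,1]
Step 11: insert wgj at [4, 13, 16] -> counters=[0,0,1,2,5,0,1,2,0,0,0,2,0,6,2,1,4,1]
Step 12: insert obf at [3, 7, 16] -> counters=[0,0,1,3,5,0,1,3,0,0,0,2,0,6,2,1,5,1]
Step 13: insert u at [4, 13, 14] -> counters=[0,0,1,3,6,0,1,3,0,0,0,2,0,7,3,1,5,1]
Step 14: insert obf at [3, 7, 16] -> counters=[0,0,1,4,6,0,1,4,0,0,0,2,0,7,3,1,6,1]
Step 15: insert u at [4, 13, 14] -> counters=[0,0,1,4,7,0,1,4,0,0,0,2,0,8,4,1,6,1]
Step 16: insert q at [4, 11, 13] -> counters=[0,0,1,4,8,0,1,4,0,0,0,3,0,9,4,1,6,1]
Step 17: delete u at [4, 13, 14] -> counters=[0,0,1,4,7,0,1,4,0,0,0,3,0,8,3,1,6,1]
Step 18: insert fys at [11, 13, 15] -> counters=[0,0,1,4,7,0,1,4,0,0,0,4,0,9,3,2,6,1]
Step 19: insert q at [4, 11, 13] -> counters=[0,0,1,4,8,0,1,4,0,0,0,5,0,10,3,2,6,1]
Step 20: insert fys at [11, 13, 15] -> counters=[0,0,1,4,8,0,1,4,0,0,0,6,0,11,3,3,6,1]
Final counters=[0,0,1,4,8,0,1,4,0,0,0,6,0,11,3,3,6,1] -> counters[13]=11

Answer: 11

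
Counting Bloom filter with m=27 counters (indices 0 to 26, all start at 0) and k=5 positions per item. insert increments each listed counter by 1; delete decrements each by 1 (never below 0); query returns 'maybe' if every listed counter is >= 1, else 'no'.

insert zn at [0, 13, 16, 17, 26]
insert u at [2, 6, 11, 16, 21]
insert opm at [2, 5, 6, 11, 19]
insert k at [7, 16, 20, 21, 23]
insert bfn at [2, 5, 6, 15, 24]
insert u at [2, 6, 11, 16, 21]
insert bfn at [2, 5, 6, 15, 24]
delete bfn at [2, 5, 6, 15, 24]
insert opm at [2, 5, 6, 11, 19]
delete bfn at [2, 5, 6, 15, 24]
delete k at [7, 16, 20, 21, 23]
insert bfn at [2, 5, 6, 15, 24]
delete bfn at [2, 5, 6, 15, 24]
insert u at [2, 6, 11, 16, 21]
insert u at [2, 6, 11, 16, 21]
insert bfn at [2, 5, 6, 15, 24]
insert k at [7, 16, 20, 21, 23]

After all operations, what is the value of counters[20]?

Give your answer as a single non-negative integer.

Answer: 1

Derivation:
Step 1: insert zn at [0, 13, 16, 17, 26] -> counters=[1,0,0,0,0,0,0,0,0,0,0,0,0,1,0,0,1,1,0,0,0,0,0,0,0,0,1]
Step 2: insert u at [2, 6, 11, 16, 21] -> counters=[1,0,1,0,0,0,1,0,0,0,0,1,0,1,0,0,2,1,0,0,0,1,0,0,0,0,1]
Step 3: insert opm at [2, 5, 6, 11, 19] -> counters=[1,0,2,0,0,1,2,0,0,0,0,2,0,1,0,0,2,1,0,1,0,1,0,0,0,0,1]
Step 4: insert k at [7, 16, 20, 21, 23] -> counters=[1,0,2,0,0,1,2,1,0,0,0,2,0,1,0,0,3,1,0,1,1,2,0,1,0,0,1]
Step 5: insert bfn at [2, 5, 6, 15, 24] -> counters=[1,0,3,0,0,2,3,1,0,0,0,2,0,1,0,1,3,1,0,1,1,2,0,1,1,0,1]
Step 6: insert u at [2, 6, 11, 16, 21] -> counters=[1,0,4,0,0,2,4,1,0,0,0,3,0,1,0,1,4,1,0,1,1,3,0,1,1,0,1]
Step 7: insert bfn at [2, 5, 6, 15, 24] -> counters=[1,0,5,0,0,3,5,1,0,0,0,3,0,1,0,2,4,1,0,1,1,3,0,1,2,0,1]
Step 8: delete bfn at [2, 5, 6, 15, 24] -> counters=[1,0,4,0,0,2,4,1,0,0,0,3,0,1,0,1,4,1,0,1,1,3,0,1,1,0,1]
Step 9: insert opm at [2, 5, 6, 11, 19] -> counters=[1,0,5,0,0,3,5,1,0,0,0,4,0,1,0,1,4,1,0,2,1,3,0,1,1,0,1]
Step 10: delete bfn at [2, 5, 6, 15, 24] -> counters=[1,0,4,0,0,2,4,1,0,0,0,4,0,1,0,0,4,1,0,2,1,3,0,1,0,0,1]
Step 11: delete k at [7, 16, 20, 21, 23] -> counters=[1,0,4,0,0,2,4,0,0,0,0,4,0,1,0,0,3,1,0,2,0,2,0,0,0,0,1]
Step 12: insert bfn at [2, 5, 6, 15, 24] -> counters=[1,0,5,0,0,3,5,0,0,0,0,4,0,1,0,1,3,1,0,2,0,2,0,0,1,0,1]
Step 13: delete bfn at [2, 5, 6, 15, 24] -> counters=[1,0,4,0,0,2,4,0,0,0,0,4,0,1,0,0,3,1,0,2,0,2,0,0,0,0,1]
Step 14: insert u at [2, 6, 11, 16, 21] -> counters=[1,0,5,0,0,2,5,0,0,0,0,5,0,1,0,0,4,1,0,2,0,3,0,0,0,0,1]
Step 15: insert u at [2, 6, 11, 16, 21] -> counters=[1,0,6,0,0,2,6,0,0,0,0,6,0,1,0,0,5,1,0,2,0,4,0,0,0,0,1]
Step 16: insert bfn at [2, 5, 6, 15, 24] -> counters=[1,0,7,0,0,3,7,0,0,0,0,6,0,1,0,1,5,1,0,2,0,4,0,0,1,0,1]
Step 17: insert k at [7, 16, 20, 21, 23] -> counters=[1,0,7,0,0,3,7,1,0,0,0,6,0,1,0,1,6,1,0,2,1,5,0,1,1,0,1]
Final counters=[1,0,7,0,0,3,7,1,0,0,0,6,0,1,0,1,6,1,0,2,1,5,0,1,1,0,1] -> counters[20]=1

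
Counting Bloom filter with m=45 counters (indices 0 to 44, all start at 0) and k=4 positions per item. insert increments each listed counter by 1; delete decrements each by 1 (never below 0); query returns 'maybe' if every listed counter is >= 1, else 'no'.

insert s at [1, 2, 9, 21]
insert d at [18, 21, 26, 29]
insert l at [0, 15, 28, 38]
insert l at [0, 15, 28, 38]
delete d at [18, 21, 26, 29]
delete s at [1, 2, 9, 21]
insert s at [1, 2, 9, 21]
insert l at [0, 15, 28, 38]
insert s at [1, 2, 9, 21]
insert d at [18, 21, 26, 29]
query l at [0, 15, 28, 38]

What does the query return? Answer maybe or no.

Answer: maybe

Derivation:
Step 1: insert s at [1, 2, 9, 21] -> counters=[0,1,1,0,0,0,0,0,0,1,0,0,0,0,0,0,0,0,0,0,0,1,0,0,0,0,0,0,0,0,0,0,0,0,0,0,0,0,0,0,0,0,0,0,0]
Step 2: insert d at [18, 21, 26, 29] -> counters=[0,1,1,0,0,0,0,0,0,1,0,0,0,0,0,0,0,0,1,0,0,2,0,0,0,0,1,0,0,1,0,0,0,0,0,0,0,0,0,0,0,0,0,0,0]
Step 3: insert l at [0, 15, 28, 38] -> counters=[1,1,1,0,0,0,0,0,0,1,0,0,0,0,0,1,0,0,1,0,0,2,0,0,0,0,1,0,1,1,0,0,0,0,0,0,0,0,1,0,0,0,0,0,0]
Step 4: insert l at [0, 15, 28, 38] -> counters=[2,1,1,0,0,0,0,0,0,1,0,0,0,0,0,2,0,0,1,0,0,2,0,0,0,0,1,0,2,1,0,0,0,0,0,0,0,0,2,0,0,0,0,0,0]
Step 5: delete d at [18, 21, 26, 29] -> counters=[2,1,1,0,0,0,0,0,0,1,0,0,0,0,0,2,0,0,0,0,0,1,0,0,0,0,0,0,2,0,0,0,0,0,0,0,0,0,2,0,0,0,0,0,0]
Step 6: delete s at [1, 2, 9, 21] -> counters=[2,0,0,0,0,0,0,0,0,0,0,0,0,0,0,2,0,0,0,0,0,0,0,0,0,0,0,0,2,0,0,0,0,0,0,0,0,0,2,0,0,0,0,0,0]
Step 7: insert s at [1, 2, 9, 21] -> counters=[2,1,1,0,0,0,0,0,0,1,0,0,0,0,0,2,0,0,0,0,0,1,0,0,0,0,0,0,2,0,0,0,0,0,0,0,0,0,2,0,0,0,0,0,0]
Step 8: insert l at [0, 15, 28, 38] -> counters=[3,1,1,0,0,0,0,0,0,1,0,0,0,0,0,3,0,0,0,0,0,1,0,0,0,0,0,0,3,0,0,0,0,0,0,0,0,0,3,0,0,0,0,0,0]
Step 9: insert s at [1, 2, 9, 21] -> counters=[3,2,2,0,0,0,0,0,0,2,0,0,0,0,0,3,0,0,0,0,0,2,0,0,0,0,0,0,3,0,0,0,0,0,0,0,0,0,3,0,0,0,0,0,0]
Step 10: insert d at [18, 21, 26, 29] -> counters=[3,2,2,0,0,0,0,0,0,2,0,0,0,0,0,3,0,0,1,0,0,3,0,0,0,0,1,0,3,1,0,0,0,0,0,0,0,0,3,0,0,0,0,0,0]
Query l: check counters[0]=3 counters[15]=3 counters[28]=3 counters[38]=3 -> maybe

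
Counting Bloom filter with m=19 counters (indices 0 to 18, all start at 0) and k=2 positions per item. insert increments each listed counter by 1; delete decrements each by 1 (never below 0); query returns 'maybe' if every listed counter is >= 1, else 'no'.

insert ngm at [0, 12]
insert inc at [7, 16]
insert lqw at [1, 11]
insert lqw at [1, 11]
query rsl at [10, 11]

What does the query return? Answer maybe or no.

Answer: no

Derivation:
Step 1: insert ngm at [0, 12] -> counters=[1,0,0,0,0,0,0,0,0,0,0,0,1,0,0,0,0,0,0]
Step 2: insert inc at [7, 16] -> counters=[1,0,0,0,0,0,0,1,0,0,0,0,1,0,0,0,1,0,0]
Step 3: insert lqw at [1, 11] -> counters=[1,1,0,0,0,0,0,1,0,0,0,1,1,0,0,0,1,0,0]
Step 4: insert lqw at [1, 11] -> counters=[1,2,0,0,0,0,0,1,0,0,0,2,1,0,0,0,1,0,0]
Query rsl: check counters[10]=0 counters[11]=2 -> no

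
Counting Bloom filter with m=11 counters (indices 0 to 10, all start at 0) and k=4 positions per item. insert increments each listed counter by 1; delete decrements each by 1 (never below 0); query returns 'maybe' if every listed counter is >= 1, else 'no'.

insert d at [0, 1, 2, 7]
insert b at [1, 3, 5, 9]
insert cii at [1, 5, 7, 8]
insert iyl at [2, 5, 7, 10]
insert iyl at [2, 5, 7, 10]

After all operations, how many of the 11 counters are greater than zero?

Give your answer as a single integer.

Step 1: insert d at [0, 1, 2, 7] -> counters=[1,1,1,0,0,0,0,1,0,0,0]
Step 2: insert b at [1, 3, 5, 9] -> counters=[1,2,1,1,0,1,0,1,0,1,0]
Step 3: insert cii at [1, 5, 7, 8] -> counters=[1,3,1,1,0,2,0,2,1,1,0]
Step 4: insert iyl at [2, 5, 7, 10] -> counters=[1,3,2,1,0,3,0,3,1,1,1]
Step 5: insert iyl at [2, 5, 7, 10] -> counters=[1,3,3,1,0,4,0,4,1,1,2]
Final counters=[1,3,3,1,0,4,0,4,1,1,2] -> 9 nonzero

Answer: 9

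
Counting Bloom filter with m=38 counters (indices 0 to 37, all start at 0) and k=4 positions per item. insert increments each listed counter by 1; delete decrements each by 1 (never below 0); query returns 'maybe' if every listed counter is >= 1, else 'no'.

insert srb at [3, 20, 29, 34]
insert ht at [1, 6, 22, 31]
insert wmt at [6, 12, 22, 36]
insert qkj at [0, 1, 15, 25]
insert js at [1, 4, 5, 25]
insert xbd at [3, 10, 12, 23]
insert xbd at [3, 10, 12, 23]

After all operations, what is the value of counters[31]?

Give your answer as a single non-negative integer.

Step 1: insert srb at [3, 20, 29, 34] -> counters=[0,0,0,1,0,0,0,0,0,0,0,0,0,0,0,0,0,0,0,0,1,0,0,0,0,0,0,0,0,1,0,0,0,0,1,0,0,0]
Step 2: insert ht at [1, 6, 22, 31] -> counters=[0,1,0,1,0,0,1,0,0,0,0,0,0,0,0,0,0,0,0,0,1,0,1,0,0,0,0,0,0,1,0,1,0,0,1,0,0,0]
Step 3: insert wmt at [6, 12, 22, 36] -> counters=[0,1,0,1,0,0,2,0,0,0,0,0,1,0,0,0,0,0,0,0,1,0,2,0,0,0,0,0,0,1,0,1,0,0,1,0,1,0]
Step 4: insert qkj at [0, 1, 15, 25] -> counters=[1,2,0,1,0,0,2,0,0,0,0,0,1,0,0,1,0,0,0,0,1,0,2,0,0,1,0,0,0,1,0,1,0,0,1,0,1,0]
Step 5: insert js at [1, 4, 5, 25] -> counters=[1,3,0,1,1,1,2,0,0,0,0,0,1,0,0,1,0,0,0,0,1,0,2,0,0,2,0,0,0,1,0,1,0,0,1,0,1,0]
Step 6: insert xbd at [3, 10, 12, 23] -> counters=[1,3,0,2,1,1,2,0,0,0,1,0,2,0,0,1,0,0,0,0,1,0,2,1,0,2,0,0,0,1,0,1,0,0,1,0,1,0]
Step 7: insert xbd at [3, 10, 12, 23] -> counters=[1,3,0,3,1,1,2,0,0,0,2,0,3,0,0,1,0,0,0,0,1,0,2,2,0,2,0,0,0,1,0,1,0,0,1,0,1,0]
Final counters=[1,3,0,3,1,1,2,0,0,0,2,0,3,0,0,1,0,0,0,0,1,0,2,2,0,2,0,0,0,1,0,1,0,0,1,0,1,0] -> counters[31]=1

Answer: 1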